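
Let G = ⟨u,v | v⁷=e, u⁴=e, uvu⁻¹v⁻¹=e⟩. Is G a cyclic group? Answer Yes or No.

|G| = 28. The element uv has order 28 (its powers give 28 distinct elements), so ⟨uv⟩ = G and G is cyclic.

Answer: Yes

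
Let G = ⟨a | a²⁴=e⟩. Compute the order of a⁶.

Compute successive powers until reaching e:
  (a⁶)¹ = a⁶, (a⁶)² = a¹², (a⁶)³ = a¹⁸, (a⁶)⁴ = e.
The smallest positive k with (a⁶)ᵏ = e is 4.

Answer: 4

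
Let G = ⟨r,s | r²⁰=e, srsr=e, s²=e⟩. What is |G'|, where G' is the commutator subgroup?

G' = [G, G] is generated by all commutators. The generator-pair commutators are: [r, s] = r².
The subgroup they normally generate is {e, r², r⁴, r⁶, r⁸, r¹⁰, r¹², r¹⁴, r¹⁶, r¹⁸}, of order 10.
Check: |G/G'| = 40/10 = 4 is the order of the abelianisation.

Answer: 10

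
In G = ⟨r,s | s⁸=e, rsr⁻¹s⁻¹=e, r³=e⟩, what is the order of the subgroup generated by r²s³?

|⟨r²s³⟩| equals the order of r²s³. Compute successive powers until reaching e:
  (r²s³)¹ = r²s³, (r²s³)² = rs⁶, (r²s³)³ = s, (r²s³)⁴ = r²s⁴, (r²s³)⁵ = rs⁷, (r²s³)⁶ = s², (r²s³)⁷ = r²s⁵, (r²s³)⁸ = r, (r²s³)⁹ = s³, (r²s³)¹⁰ = r²s⁶, (r²s³)¹¹ = rs, (r²s³)¹² = s⁴, (r²s³)¹³ = r²s⁷, (r²s³)¹⁴ = rs², (r²s³)¹⁵ = s⁵, (r²s³)¹⁶ = r², (r²s³)¹⁷ = rs³, (r²s³)¹⁸ = s⁶, (r²s³)¹⁹ = r²s, (r²s³)²⁰ = rs⁴, (r²s³)²¹ = s⁷, (r²s³)²² = r²s², (r²s³)²³ = rs⁵, (r²s³)²⁴ = e.
The smallest positive k with (r²s³)ᵏ = e is 24, so |⟨r²s³⟩| = 24.

Answer: 24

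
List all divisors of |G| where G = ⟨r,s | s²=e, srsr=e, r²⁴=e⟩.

|G| = 48 = 2⁴ · 3. By Lagrange's theorem the order of any subgroup divides 48; the divisors of 48 are 1, 2, 3, 4, 6, 8, 12, 16, 24, 48.

Answer: 1, 2, 3, 4, 6, 8, 12, 16, 24, 48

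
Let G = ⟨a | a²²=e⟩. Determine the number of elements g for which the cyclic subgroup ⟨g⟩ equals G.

G is cyclic of order 22. An element generates G iff its order is 22, and a cyclic group of order 22 has exactly φ(22) = 10 such elements.

Answer: 10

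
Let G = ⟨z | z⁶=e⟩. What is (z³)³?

Compute successive powers of (z³), reducing at each step:
  (z³)²: (z³) · z³ = e
  (z³)³: e · z³ = z³

Answer: z³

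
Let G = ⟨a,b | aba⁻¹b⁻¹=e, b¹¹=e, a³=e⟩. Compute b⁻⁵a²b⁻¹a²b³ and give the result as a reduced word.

Multiply left to right, reducing at each step:
  (b⁶) · a² = a²b⁶
  (a²b⁶) · b⁻¹ = a²b⁵
  (a²b⁵) · a² = ab⁵
  (ab⁵) · b³ = ab⁸

Answer: ab⁸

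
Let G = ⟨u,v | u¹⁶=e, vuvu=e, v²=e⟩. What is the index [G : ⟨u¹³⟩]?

First find ord(u¹³) by computing successive powers:
  (u¹³)¹ = u¹³, (u¹³)² = u¹⁰, (u¹³)³ = u⁷, (u¹³)⁴ = u⁴, (u¹³)⁵ = u, (u¹³)⁶ = u¹⁴, (u¹³)⁷ = u¹¹, (u¹³)⁸ = u⁸, (u¹³)⁹ = u⁵, (u¹³)¹⁰ = u², (u¹³)¹¹ = u¹⁵, (u¹³)¹² = u¹², (u¹³)¹³ = u⁹, (u¹³)¹⁴ = u⁶, (u¹³)¹⁵ = u³, (u¹³)¹⁶ = e.
So |⟨u¹³⟩| = ord(u¹³) = 16. With |G| = 32, by Lagrange [G : ⟨u¹³⟩] = 32/16 = 2.

Answer: 2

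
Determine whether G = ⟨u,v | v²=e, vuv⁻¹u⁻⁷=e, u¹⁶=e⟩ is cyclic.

Every cyclic group is abelian. But u·v = uv while v·u = u⁷v, so u·v ≠ v·u and G is not abelian. Hence G is not cyclic.

Answer: No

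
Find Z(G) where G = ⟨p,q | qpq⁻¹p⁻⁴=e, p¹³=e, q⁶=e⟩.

An element z ∈ Z(G) iff z commutes with every generator.
For example e is central: e·p = p = p·e; e·q = q = q·e.
Whereas p ∉ Z(G) since p·q = pq ≠ p⁴q = q·p.
Checking each of the 78 elements this way gives Z(G) = {e}, of order 1.

Answer: {e}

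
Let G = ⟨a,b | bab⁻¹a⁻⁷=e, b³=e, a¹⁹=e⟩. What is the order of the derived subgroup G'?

G' = [G, G] is generated by all commutators. The generator-pair commutators are: [a, b] = a¹³.
The subgroup they normally generate is {e, a, a², a³, a⁴, a⁵, a⁶, a⁷, a⁸, a⁹, a¹⁰, a¹¹, a¹², a¹³, a¹⁴, a¹⁵, a¹⁶, a¹⁷, a¹⁸}, of order 19.
Check: |G/G'| = 57/19 = 3 is the order of the abelianisation.

Answer: 19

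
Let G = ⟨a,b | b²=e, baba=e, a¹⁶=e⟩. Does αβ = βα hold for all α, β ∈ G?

a·b = ab but b·a = a¹⁵b, so a·b ≠ b·a and G is not abelian.

Answer: No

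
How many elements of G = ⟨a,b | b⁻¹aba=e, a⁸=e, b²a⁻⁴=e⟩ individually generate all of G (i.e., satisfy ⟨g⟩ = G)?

⟨g⟩ = G would require ord(g) = |G| = 16, but the maximum element order in G is 8 < 16. So G is not cyclic and no single element generates it: the count is 0.

Answer: 0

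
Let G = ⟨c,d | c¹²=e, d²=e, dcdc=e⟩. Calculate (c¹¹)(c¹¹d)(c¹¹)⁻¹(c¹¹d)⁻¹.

[(c¹¹), (c¹¹d)] = (c¹¹)·(c¹¹d)·(c¹¹)⁻¹·(c¹¹d)⁻¹.
  (c¹¹) · (c¹¹d) = c¹⁰d
  (c¹⁰d) · c = c⁹d
  (c⁹d) · (c¹¹d) = c¹⁰

Answer: c¹⁰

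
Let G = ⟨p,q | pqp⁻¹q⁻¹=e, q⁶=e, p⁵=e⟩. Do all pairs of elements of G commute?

Each pair of generators commutes: p·q = pq = q·p. Since the generators pairwise commute, every element of G commutes with every other, so G is abelian.

Answer: Yes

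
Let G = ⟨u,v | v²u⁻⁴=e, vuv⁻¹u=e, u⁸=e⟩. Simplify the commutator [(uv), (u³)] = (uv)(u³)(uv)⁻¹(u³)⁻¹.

[(uv), (u³)] = (uv)·(u³)·(uv)⁻¹·(u³)⁻¹.
  (uv) · (u³) = u²v⁻¹
  (u²v⁻¹) · (uv⁻¹) = u⁵
  (u⁵) · (u⁵) = u²

Answer: u²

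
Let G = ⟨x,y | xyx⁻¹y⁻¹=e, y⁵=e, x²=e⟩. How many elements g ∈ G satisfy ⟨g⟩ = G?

G is cyclic of order 10. An element generates G iff its order is 10, and a cyclic group of order 10 has exactly φ(10) = 4 such elements.

Answer: 4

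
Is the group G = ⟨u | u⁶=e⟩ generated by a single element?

|G| = 6. The element u has order 6 (its powers give 6 distinct elements), so ⟨u⟩ = G and G is cyclic.

Answer: Yes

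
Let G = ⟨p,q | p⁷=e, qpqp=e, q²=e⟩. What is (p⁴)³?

Compute successive powers of (p⁴), reducing at each step:
  (p⁴)²: (p⁴) · p⁴ = p
  (p⁴)³: p · p⁴ = p⁵

Answer: p⁵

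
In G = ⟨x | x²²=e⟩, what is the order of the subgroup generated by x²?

|⟨x²⟩| equals the order of x². Compute successive powers until reaching e:
  (x²)¹ = x², (x²)² = x⁴, (x²)³ = x⁶, (x²)⁴ = x⁸, (x²)⁵ = x¹⁰, (x²)⁶ = x¹², (x²)⁷ = x¹⁴, (x²)⁸ = x¹⁶, (x²)⁹ = x¹⁸, (x²)¹⁰ = x²⁰, (x²)¹¹ = e.
The smallest positive k with (x²)ᵏ = e is 11, so |⟨x²⟩| = 11.

Answer: 11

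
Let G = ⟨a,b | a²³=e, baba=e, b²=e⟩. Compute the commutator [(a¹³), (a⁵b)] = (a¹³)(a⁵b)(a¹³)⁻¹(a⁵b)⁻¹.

[(a¹³), (a⁵b)] = (a¹³)·(a⁵b)·(a¹³)⁻¹·(a⁵b)⁻¹.
  (a¹³) · (a⁵b) = a¹⁸b
  (a¹⁸b) · (a¹⁰) = a⁸b
  (a⁸b) · (a⁵b) = a³

Answer: a³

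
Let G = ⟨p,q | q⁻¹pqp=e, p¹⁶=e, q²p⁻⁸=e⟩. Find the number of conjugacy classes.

The conjugacy classes (representative and size) are:
  [e] (size 1), [p] (size 2), [p¹⁴] (size 2), [p³] (size 2), [p¹²] (size 2), [p⁵] (size 2), [p¹⁰] (size 2), [p⁷] (size 2), [p⁸] (size 1), [p⁶q] (size 8), [p³q⁻¹] (size 8).
Class equation: 1 + 2 + 2 + 2 + 2 + 2 + 2 + 2 + 1 + 8 + 8 = 32 = |G|. So G has 11 conjugacy classes.

Answer: 11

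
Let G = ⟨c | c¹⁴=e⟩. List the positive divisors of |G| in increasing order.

|G| = 14 = 2 · 7. By Lagrange's theorem the order of any subgroup divides 14; the divisors of 14 are 1, 2, 7, 14.

Answer: 1, 2, 7, 14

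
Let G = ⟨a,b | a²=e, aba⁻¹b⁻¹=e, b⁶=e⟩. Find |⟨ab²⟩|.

|⟨ab²⟩| equals the order of ab². Compute successive powers until reaching e:
  (ab²)¹ = ab², (ab²)² = b⁴, (ab²)³ = a, (ab²)⁴ = b², (ab²)⁵ = ab⁴, (ab²)⁶ = e.
The smallest positive k with (ab²)ᵏ = e is 6, so |⟨ab²⟩| = 6.

Answer: 6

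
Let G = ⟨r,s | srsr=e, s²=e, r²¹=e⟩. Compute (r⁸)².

Compute successive powers of (r⁸), reducing at each step:
  (r⁸)²: (r⁸) · r⁸ = r¹⁶

Answer: r¹⁶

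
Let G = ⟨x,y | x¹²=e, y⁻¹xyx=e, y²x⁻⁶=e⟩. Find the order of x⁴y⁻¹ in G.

Compute successive powers until reaching e:
  (x⁴y⁻¹)¹ = x⁴y⁻¹, (x⁴y⁻¹)² = x⁶, (x⁴y⁻¹)³ = x⁴y, (x⁴y⁻¹)⁴ = e.
The smallest positive k with (x⁴y⁻¹)ᵏ = e is 4.

Answer: 4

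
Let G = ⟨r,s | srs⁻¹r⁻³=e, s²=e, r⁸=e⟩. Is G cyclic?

Every cyclic group is abelian. But r·s = rs while s·r = r³s, so r·s ≠ s·r and G is not abelian. Hence G is not cyclic.

Answer: No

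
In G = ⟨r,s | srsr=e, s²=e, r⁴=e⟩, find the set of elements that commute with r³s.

⟨r³s⟩ ⊆ C_G(r³s) since powers of r³s commute with r³s; so |C_G(r³s)| ≥ |⟨r³s⟩| = 2.
By orbit–stabilizer, |C_G(r³s)| = |G| / |conj. class of r³s| = 8 / 2 = 4.
The 4 elements commuting with r³s are {e, r², r³s, rs}.

Answer: {e, r², r³s, rs}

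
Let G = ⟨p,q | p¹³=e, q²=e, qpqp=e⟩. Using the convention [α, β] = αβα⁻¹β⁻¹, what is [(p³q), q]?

[(p³q), q] = (p³q)·q·(p³q)⁻¹·q⁻¹.
  (p³q) · q = p³
  (p³) · (p³q) = p⁶q
  (p⁶q) · q = p⁶

Answer: p⁶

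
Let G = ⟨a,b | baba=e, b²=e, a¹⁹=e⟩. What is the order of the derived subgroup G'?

G' = [G, G] is generated by all commutators. The generator-pair commutators are: [a, b] = a².
The subgroup they normally generate is {e, a, a², a³, a⁴, a⁵, a⁶, a⁷, a⁸, a⁹, a¹⁰, a¹¹, a¹², a¹³, a¹⁴, a¹⁵, a¹⁶, a¹⁷, a¹⁸}, of order 19.
Check: |G/G'| = 38/19 = 2 is the order of the abelianisation.

Answer: 19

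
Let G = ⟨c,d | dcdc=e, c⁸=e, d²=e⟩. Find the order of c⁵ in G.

Compute successive powers until reaching e:
  (c⁵)¹ = c⁵, (c⁵)² = c², (c⁵)³ = c⁷, (c⁵)⁴ = c⁴, (c⁵)⁵ = c, (c⁵)⁶ = c⁶, (c⁵)⁷ = c³, (c⁵)⁸ = e.
The smallest positive k with (c⁵)ᵏ = e is 8.

Answer: 8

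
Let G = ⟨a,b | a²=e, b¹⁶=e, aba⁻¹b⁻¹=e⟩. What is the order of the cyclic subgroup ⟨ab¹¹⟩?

|⟨ab¹¹⟩| equals the order of ab¹¹. Compute successive powers until reaching e:
  (ab¹¹)¹ = ab¹¹, (ab¹¹)² = b⁶, (ab¹¹)³ = ab, (ab¹¹)⁴ = b¹², (ab¹¹)⁵ = ab⁷, (ab¹¹)⁶ = b², (ab¹¹)⁷ = ab¹³, (ab¹¹)⁸ = b⁸, (ab¹¹)⁹ = ab³, (ab¹¹)¹⁰ = b¹⁴, (ab¹¹)¹¹ = ab⁹, (ab¹¹)¹² = b⁴, (ab¹¹)¹³ = ab¹⁵, (ab¹¹)¹⁴ = b¹⁰, (ab¹¹)¹⁵ = ab⁵, (ab¹¹)¹⁶ = e.
The smallest positive k with (ab¹¹)ᵏ = e is 16, so |⟨ab¹¹⟩| = 16.

Answer: 16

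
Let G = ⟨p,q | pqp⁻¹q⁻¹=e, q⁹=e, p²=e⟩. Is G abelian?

Each pair of generators commutes: p·q = pq = q·p. Since the generators pairwise commute, every element of G commutes with every other, so G is abelian.

Answer: Yes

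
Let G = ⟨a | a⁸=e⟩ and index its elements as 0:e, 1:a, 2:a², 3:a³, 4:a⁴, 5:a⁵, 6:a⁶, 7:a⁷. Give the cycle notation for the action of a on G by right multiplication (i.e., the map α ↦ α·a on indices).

(0 1 2 3 4 5 6 7)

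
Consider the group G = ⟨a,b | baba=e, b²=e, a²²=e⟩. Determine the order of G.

Enumerate words in the generators, reducing via the relations: the distinct elements are
  {a, b, e, ab, a², a³, a⁴, a⁵, a⁶, a⁷, a⁸, a⁹, a²b, a²¹, a²⁰, a³b, a¹², a¹³, a¹¹, a¹⁰, a¹⁴, a¹⁵, a¹⁶, a¹⁷, a¹⁸, a¹⁹, a⁴b, a⁵b, a⁶b, a⁷b, a⁸b, a⁹b, a²¹b, a²⁰b, a¹²b, a¹³b, a¹¹b, a¹⁰b, a¹⁴b, a¹⁵b, a¹⁶b, a¹⁷b, a¹⁸b, a¹⁹b}.
No further products give new elements, so |G| = 44.

Answer: 44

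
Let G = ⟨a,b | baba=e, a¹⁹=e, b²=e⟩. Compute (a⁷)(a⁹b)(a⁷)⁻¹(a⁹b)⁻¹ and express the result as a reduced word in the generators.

[(a⁷), (a⁹b)] = (a⁷)·(a⁹b)·(a⁷)⁻¹·(a⁹b)⁻¹.
  (a⁷) · (a⁹b) = a¹⁶b
  (a¹⁶b) · (a¹²) = a⁴b
  (a⁴b) · (a⁹b) = a¹⁴

Answer: a¹⁴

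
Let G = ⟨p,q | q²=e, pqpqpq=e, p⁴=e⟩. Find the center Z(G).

An element z ∈ Z(G) iff z commutes with every generator.
For example e is central: e·p = p = p·e; e·q = q = q·e.
Whereas p ∉ Z(G) since p·q = pq ≠ qp = q·p.
Checking each of the 24 elements this way gives Z(G) = {e}, of order 1.

Answer: {e}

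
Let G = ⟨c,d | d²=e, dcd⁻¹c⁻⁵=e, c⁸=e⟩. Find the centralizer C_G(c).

⟨c⟩ ⊆ C_G(c) since powers of c commute with c; so |C_G(c)| ≥ |⟨c⟩| = 8.
By orbit–stabilizer, |C_G(c)| = |G| / |conj. class of c| = 16 / 2 = 8.
The 8 elements commuting with c are {e, c, c², c³, c⁴, c⁵, c⁶, c⁷}.

Answer: {e, c, c², c³, c⁴, c⁵, c⁶, c⁷}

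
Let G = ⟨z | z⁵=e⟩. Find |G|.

G is generated by a single element, so G is cyclic. The relator gives z⁵ = e and no smaller power is forced to be e, so the 5 powers {e, z, z², z³, z⁴} are distinct. Hence |G| = 5.

Answer: 5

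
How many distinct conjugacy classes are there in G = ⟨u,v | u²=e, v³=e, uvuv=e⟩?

The conjugacy classes (representative and size) are:
  [e] (size 1), [uv²] (size 3), [v²] (size 2).
Class equation: 1 + 3 + 2 = 6 = |G|. So G has 3 conjugacy classes.

Answer: 3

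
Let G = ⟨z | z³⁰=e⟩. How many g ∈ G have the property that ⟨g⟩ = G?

G is cyclic of order 30. An element generates G iff its order is 30, and a cyclic group of order 30 has exactly φ(30) = 8 such elements.

Answer: 8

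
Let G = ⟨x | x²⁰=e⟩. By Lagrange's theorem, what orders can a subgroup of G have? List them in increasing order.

|G| = 20 = 2² · 5. By Lagrange's theorem the order of any subgroup divides 20; the divisors of 20 are 1, 2, 4, 5, 10, 20.

Answer: 1, 2, 4, 5, 10, 20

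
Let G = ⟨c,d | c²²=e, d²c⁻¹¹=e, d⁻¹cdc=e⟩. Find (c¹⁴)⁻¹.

The order of (c¹⁴) is 11 (smallest k with (c¹⁴)ᵏ = e), so (c¹⁴)⁻¹ = (c¹⁴)¹⁰ = c⁸.
Check: (c¹⁴) · (c⁸) → (c¹⁴) · c⁸ = e, giving e as required.

Answer: c⁸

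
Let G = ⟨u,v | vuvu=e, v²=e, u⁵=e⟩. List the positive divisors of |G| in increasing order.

|G| = 10 = 2 · 5. By Lagrange's theorem the order of any subgroup divides 10; the divisors of 10 are 1, 2, 5, 10.

Answer: 1, 2, 5, 10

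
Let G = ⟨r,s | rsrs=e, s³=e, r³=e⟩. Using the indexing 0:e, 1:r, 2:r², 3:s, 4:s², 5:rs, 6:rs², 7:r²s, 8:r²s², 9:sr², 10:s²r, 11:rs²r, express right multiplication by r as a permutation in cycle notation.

(0 1 2)(3 8 9)(4 10 5)(6 11 7)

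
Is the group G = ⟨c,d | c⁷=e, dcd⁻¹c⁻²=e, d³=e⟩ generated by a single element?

Every cyclic group is abelian. But c·d = cd while d·c = c²d, so c·d ≠ d·c and G is not abelian. Hence G is not cyclic.

Answer: No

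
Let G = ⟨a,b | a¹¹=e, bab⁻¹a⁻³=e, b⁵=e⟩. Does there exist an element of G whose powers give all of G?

Every cyclic group is abelian. But a·b = ab while b·a = a³b, so a·b ≠ b·a and G is not abelian. Hence G is not cyclic.

Answer: No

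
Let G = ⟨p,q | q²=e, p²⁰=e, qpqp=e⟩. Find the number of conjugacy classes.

The conjugacy classes (representative and size) are:
  [e] (size 1), [p] (size 2), [p¹⁸] (size 2), [p³] (size 2), [p⁴] (size 2), [p¹⁵] (size 2), [p¹⁴] (size 2), [p⁷] (size 2), [p¹²] (size 2), [p¹¹] (size 2), [p¹⁰] (size 1), [p¹⁸q] (size 10), [p⁵q] (size 10).
Class equation: 1 + 2 + 2 + 2 + 2 + 2 + 2 + 2 + 2 + 2 + 1 + 10 + 10 = 40 = |G|. So G has 13 conjugacy classes.

Answer: 13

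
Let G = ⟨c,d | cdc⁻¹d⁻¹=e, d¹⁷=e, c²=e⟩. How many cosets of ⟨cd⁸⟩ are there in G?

First find ord(cd⁸) by computing successive powers:
  (cd⁸)¹ = cd⁸, (cd⁸)² = d¹⁶, (cd⁸)³ = cd⁷, (cd⁸)⁴ = d¹⁵, (cd⁸)⁵ = cd⁶, (cd⁸)⁶ = d¹⁴, (cd⁸)⁷ = cd⁵, (cd⁸)⁸ = d¹³, (cd⁸)⁹ = cd⁴, (cd⁸)¹⁰ = d¹², (cd⁸)¹¹ = cd³, (cd⁸)¹² = d¹¹, (cd⁸)¹³ = cd², (cd⁸)¹⁴ = d¹⁰, (cd⁸)¹⁵ = cd, (cd⁸)¹⁶ = d⁹, (cd⁸)¹⁷ = c, (cd⁸)¹⁸ = d⁸, (cd⁸)¹⁹ = cd¹⁶, (cd⁸)²⁰ = d⁷, (cd⁸)²¹ = cd¹⁵, (cd⁸)²² = d⁶, (cd⁸)²³ = cd¹⁴, (cd⁸)²⁴ = d⁵, (cd⁸)²⁵ = cd¹³, (cd⁸)²⁶ = d⁴, (cd⁸)²⁷ = cd¹², (cd⁸)²⁸ = d³, (cd⁸)²⁹ = cd¹¹, (cd⁸)³⁰ = d², (cd⁸)³¹ = cd¹⁰, (cd⁸)³² = d, (cd⁸)³³ = cd⁹, (cd⁸)³⁴ = e.
So |⟨cd⁸⟩| = ord(cd⁸) = 34. With |G| = 34, by Lagrange [G : ⟨cd⁸⟩] = 34/34 = 1.

Answer: 1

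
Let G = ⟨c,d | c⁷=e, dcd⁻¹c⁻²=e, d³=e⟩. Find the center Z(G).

An element z ∈ Z(G) iff z commutes with every generator.
For example e is central: e·c = c = c·e; e·d = d = d·e.
Whereas c ∉ Z(G) since c·d = cd ≠ c²d = d·c.
Checking each of the 21 elements this way gives Z(G) = {e}, of order 1.

Answer: {e}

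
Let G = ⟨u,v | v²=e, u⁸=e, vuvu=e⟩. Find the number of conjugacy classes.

The conjugacy classes (representative and size) are:
  [e] (size 1), [u] (size 2), [u⁶] (size 2), [u³] (size 2), [u⁴] (size 1), [v] (size 4), [u⁵v] (size 4).
Class equation: 1 + 2 + 2 + 2 + 1 + 4 + 4 = 16 = |G|. So G has 7 conjugacy classes.

Answer: 7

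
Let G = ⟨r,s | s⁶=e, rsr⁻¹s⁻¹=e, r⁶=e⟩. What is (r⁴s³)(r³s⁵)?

Compute (r⁴s³) · (r³s⁵) by multiplying left to right and reducing via the relations at each step:
  (r⁴s³) · r³ = rs³
  (rs³) · s⁵ = rs²

Answer: rs²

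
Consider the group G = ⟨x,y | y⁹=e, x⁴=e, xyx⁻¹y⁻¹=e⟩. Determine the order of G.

Enumerate words in the generators, reducing via the relations: the distinct elements are
  {e, x, y, xy, x², x³, y², y³, y⁴, y⁵, y⁶, y⁷, y⁸, xy², xy³, xy⁴, xy⁵, xy⁶, xy⁷, xy⁸, x²y, x³y, x²y², x²y³, x²y⁴, x²y⁵, x²y⁶, x²y⁷, x²y⁸, x³y², x³y³, x³y⁴, x³y⁵, x³y⁶, x³y⁷, x³y⁸}.
No further products give new elements, so |G| = 36.

Answer: 36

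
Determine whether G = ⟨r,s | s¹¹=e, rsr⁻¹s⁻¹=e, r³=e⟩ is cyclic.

|G| = 33. The element rs has order 33 (its powers give 33 distinct elements), so ⟨rs⟩ = G and G is cyclic.

Answer: Yes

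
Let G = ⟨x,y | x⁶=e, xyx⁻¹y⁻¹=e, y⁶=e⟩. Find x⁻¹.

The order of x is 6 (smallest k with xᵏ = e), so x⁻¹ = x⁵ = x⁵.
Check: x · (x⁵) → x · x⁵ = e, giving e as required.

Answer: x⁵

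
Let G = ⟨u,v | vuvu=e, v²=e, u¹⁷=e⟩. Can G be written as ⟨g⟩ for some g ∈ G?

Every cyclic group is abelian. But u·v = uv while v·u = u¹⁶v, so u·v ≠ v·u and G is not abelian. Hence G is not cyclic.

Answer: No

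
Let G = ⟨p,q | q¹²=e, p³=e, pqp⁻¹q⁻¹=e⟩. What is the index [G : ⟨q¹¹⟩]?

First find ord(q¹¹) by computing successive powers:
  (q¹¹)¹ = q¹¹, (q¹¹)² = q¹⁰, (q¹¹)³ = q⁹, (q¹¹)⁴ = q⁸, (q¹¹)⁵ = q⁷, (q¹¹)⁶ = q⁶, (q¹¹)⁷ = q⁵, (q¹¹)⁸ = q⁴, (q¹¹)⁹ = q³, (q¹¹)¹⁰ = q², (q¹¹)¹¹ = q, (q¹¹)¹² = e.
So |⟨q¹¹⟩| = ord(q¹¹) = 12. With |G| = 36, by Lagrange [G : ⟨q¹¹⟩] = 36/12 = 3.

Answer: 3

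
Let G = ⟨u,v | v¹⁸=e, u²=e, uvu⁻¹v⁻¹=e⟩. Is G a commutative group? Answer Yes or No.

Each pair of generators commutes: u·v = uv = v·u. Since the generators pairwise commute, every element of G commutes with every other, so G is abelian.

Answer: Yes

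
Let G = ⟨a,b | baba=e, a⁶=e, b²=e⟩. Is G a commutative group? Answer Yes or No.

a·b = ab but b·a = a⁵b, so a·b ≠ b·a and G is not abelian.

Answer: No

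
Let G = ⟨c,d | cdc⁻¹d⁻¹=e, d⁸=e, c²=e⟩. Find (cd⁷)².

Compute successive powers of (cd⁷), reducing at each step:
  (cd⁷)²: (cd⁷) · c = d⁷;   (d⁷) · d⁷ = d⁶

Answer: d⁶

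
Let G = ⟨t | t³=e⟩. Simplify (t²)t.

Compute (t²) · t by multiplying left to right and reducing via the relations at each step:
  (t²) · t = e

Answer: e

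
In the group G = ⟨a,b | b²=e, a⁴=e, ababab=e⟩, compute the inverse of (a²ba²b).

The order of (a²ba²b) is 2 (smallest k with (a²ba²b)ᵏ = e), so (a²ba²b)⁻¹ = (a²ba²b)¹ = a²ba²b.
Check: (a²ba²b) · (a²ba²b) → (a²ba²b) · a² = ba²b;   (ba²b) · b = ba²;   (ba²) · a² = b;   b · b = e, giving e as required.

Answer: a²ba²b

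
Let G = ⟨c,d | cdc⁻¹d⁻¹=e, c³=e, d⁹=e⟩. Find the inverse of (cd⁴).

The order of (cd⁴) is 9 (smallest k with (cd⁴)ᵏ = e), so (cd⁴)⁻¹ = (cd⁴)⁸ = c²d⁵.
Check: (cd⁴) · (c²d⁵) → (cd⁴) · c² = d⁴;   (d⁴) · d⁵ = e, giving e as required.

Answer: c²d⁵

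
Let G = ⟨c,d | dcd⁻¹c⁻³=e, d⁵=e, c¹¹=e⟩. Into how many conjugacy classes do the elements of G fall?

The conjugacy classes (representative and size) are:
  [e] (size 1), [c³] (size 5), [c⁶] (size 5), [c⁷d] (size 11), [c⁹d²] (size 11), [c⁷d³] (size 11), [c⁷d⁴] (size 11).
Class equation: 1 + 5 + 5 + 11 + 11 + 11 + 11 = 55 = |G|. So G has 7 conjugacy classes.

Answer: 7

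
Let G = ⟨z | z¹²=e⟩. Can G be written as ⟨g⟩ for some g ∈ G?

|G| = 12. The element z has order 12 (its powers give 12 distinct elements), so ⟨z⟩ = G and G is cyclic.

Answer: Yes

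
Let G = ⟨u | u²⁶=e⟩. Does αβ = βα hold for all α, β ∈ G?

G has a single generator, so G is cyclic and hence abelian.

Answer: Yes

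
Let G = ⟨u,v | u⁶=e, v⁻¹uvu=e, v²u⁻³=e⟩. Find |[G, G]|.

G' = [G, G] is generated by all commutators. The generator-pair commutators are: [u, v] = u².
The subgroup they normally generate is {e, u², u⁴}, of order 3.
Check: |G/G'| = 12/3 = 4 is the order of the abelianisation.

Answer: 3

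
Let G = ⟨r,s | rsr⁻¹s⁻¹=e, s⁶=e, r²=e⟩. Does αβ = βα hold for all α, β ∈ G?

Each pair of generators commutes: r·s = rs = s·r. Since the generators pairwise commute, every element of G commutes with every other, so G is abelian.

Answer: Yes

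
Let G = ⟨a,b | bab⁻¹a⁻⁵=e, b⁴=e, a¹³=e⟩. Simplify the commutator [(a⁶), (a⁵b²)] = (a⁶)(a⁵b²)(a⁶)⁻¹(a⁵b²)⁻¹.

[(a⁶), (a⁵b²)] = (a⁶)·(a⁵b²)·(a⁶)⁻¹·(a⁵b²)⁻¹.
  (a⁶) · (a⁵b²) = a¹¹b²
  (a¹¹b²) · (a⁷) = a⁴b²
  (a⁴b²) · (a⁵b²) = a¹²

Answer: a¹²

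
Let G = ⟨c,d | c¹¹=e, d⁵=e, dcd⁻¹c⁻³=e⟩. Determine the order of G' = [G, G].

G' = [G, G] is generated by all commutators. The generator-pair commutators are: [c, d] = c⁹.
The subgroup they normally generate is {e, c, c², c³, c⁴, c⁵, c⁶, c⁷, c⁸, c⁹, c¹⁰}, of order 11.
Check: |G/G'| = 55/11 = 5 is the order of the abelianisation.

Answer: 11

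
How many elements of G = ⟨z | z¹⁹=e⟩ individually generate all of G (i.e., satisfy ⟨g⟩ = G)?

G is cyclic of order 19. An element generates G iff its order is 19, and a cyclic group of order 19 has exactly φ(19) = 18 such elements.

Answer: 18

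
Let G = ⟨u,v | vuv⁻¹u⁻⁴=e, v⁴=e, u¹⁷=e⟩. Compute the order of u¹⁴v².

Compute successive powers until reaching e:
  (u¹⁴v²)¹ = u¹⁴v², (u¹⁴v²)² = e.
The smallest positive k with (u¹⁴v²)ᵏ = e is 2.

Answer: 2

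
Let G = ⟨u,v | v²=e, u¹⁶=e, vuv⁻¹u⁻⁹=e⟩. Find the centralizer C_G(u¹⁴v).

⟨u¹⁴v⟩ ⊆ C_G(u¹⁴v) since powers of u¹⁴v commute with u¹⁴v; so |C_G(u¹⁴v)| ≥ |⟨u¹⁴v⟩| = 8.
By orbit–stabilizer, |C_G(u¹⁴v)| = |G| / |conj. class of u¹⁴v| = 32 / 2 = 16.
The 16 elements commuting with u¹⁴v are {e, u², u⁴, u⁶, u⁸, u¹⁰, u¹², u¹⁴, v, u¹⁰v, u²v, u¹²v, u⁴v, u¹⁴v, u⁶v, u⁸v}.

Answer: {e, u², u⁴, u⁶, u⁸, u¹⁰, u¹², u¹⁴, v, u¹⁰v, u²v, u¹²v, u⁴v, u¹⁴v, u⁶v, u⁸v}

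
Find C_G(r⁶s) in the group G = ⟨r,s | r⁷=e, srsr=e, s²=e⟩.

⟨r⁶s⟩ ⊆ C_G(r⁶s) since powers of r⁶s commute with r⁶s; so |C_G(r⁶s)| ≥ |⟨r⁶s⟩| = 2.
By orbit–stabilizer, |C_G(r⁶s)| = |G| / |conj. class of r⁶s| = 14 / 7 = 2.
The 2 elements commuting with r⁶s are {e, r⁶s}.

Answer: {e, r⁶s}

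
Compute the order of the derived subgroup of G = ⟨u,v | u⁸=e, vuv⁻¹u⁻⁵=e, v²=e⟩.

G' = [G, G] is generated by all commutators. The generator-pair commutators are: [u, v] = u⁴.
The subgroup they normally generate is {e, u⁴}, of order 2.
Check: |G/G'| = 16/2 = 8 is the order of the abelianisation.

Answer: 2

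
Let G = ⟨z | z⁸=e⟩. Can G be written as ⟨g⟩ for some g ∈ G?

|G| = 8. The element z has order 8 (its powers give 8 distinct elements), so ⟨z⟩ = G and G is cyclic.

Answer: Yes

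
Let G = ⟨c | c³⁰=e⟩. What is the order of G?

G is generated by a single element, so G is cyclic. The relator gives c³⁰ = e and no smaller power is forced to be e, so the 30 powers {c, e, c², c³, c⁴, c⁵, c⁶, c⁷, c⁸, c⁹, c²², c²³, c²¹, c²⁰, c²⁴, c²⁵, c²⁶, c²⁷, c²⁸, c²⁹, c¹², c¹³, c¹¹, c¹⁰, c¹⁴, c¹⁵, c¹⁶, c¹⁷, c¹⁸, c¹⁹} are distinct. Hence |G| = 30.

Answer: 30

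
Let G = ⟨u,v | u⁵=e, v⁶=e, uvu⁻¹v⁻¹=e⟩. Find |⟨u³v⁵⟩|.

|⟨u³v⁵⟩| equals the order of u³v⁵. Compute successive powers until reaching e:
  (u³v⁵)¹ = u³v⁵, (u³v⁵)² = uv⁴, (u³v⁵)³ = u⁴v³, (u³v⁵)⁴ = u²v², (u³v⁵)⁵ = v, (u³v⁵)⁶ = u³, (u³v⁵)⁷ = uv⁵, (u³v⁵)⁸ = u⁴v⁴, (u³v⁵)⁹ = u²v³, (u³v⁵)¹⁰ = v², (u³v⁵)¹¹ = u³v, (u³v⁵)¹² = u, (u³v⁵)¹³ = u⁴v⁵, (u³v⁵)¹⁴ = u²v⁴, (u³v⁵)¹⁵ = v³, (u³v⁵)¹⁶ = u³v², (u³v⁵)¹⁷ = uv, (u³v⁵)¹⁸ = u⁴, (u³v⁵)¹⁹ = u²v⁵, (u³v⁵)²⁰ = v⁴, (u³v⁵)²¹ = u³v³, (u³v⁵)²² = uv², (u³v⁵)²³ = u⁴v, (u³v⁵)²⁴ = u², (u³v⁵)²⁵ = v⁵, (u³v⁵)²⁶ = u³v⁴, (u³v⁵)²⁷ = uv³, (u³v⁵)²⁸ = u⁴v², (u³v⁵)²⁹ = u²v, (u³v⁵)³⁰ = e.
The smallest positive k with (u³v⁵)ᵏ = e is 30, so |⟨u³v⁵⟩| = 30.

Answer: 30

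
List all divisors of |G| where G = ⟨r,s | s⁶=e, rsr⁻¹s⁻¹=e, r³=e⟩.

|G| = 18 = 2 · 3². By Lagrange's theorem the order of any subgroup divides 18; the divisors of 18 are 1, 2, 3, 6, 9, 18.

Answer: 1, 2, 3, 6, 9, 18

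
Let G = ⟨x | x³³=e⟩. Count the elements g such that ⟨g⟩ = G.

G is cyclic of order 33. An element generates G iff its order is 33, and a cyclic group of order 33 has exactly φ(33) = 20 such elements.

Answer: 20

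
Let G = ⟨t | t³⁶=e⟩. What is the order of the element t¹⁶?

Compute successive powers until reaching e:
  (t¹⁶)¹ = t¹⁶, (t¹⁶)² = t³², (t¹⁶)³ = t¹², (t¹⁶)⁴ = t²⁸, (t¹⁶)⁵ = t⁸, (t¹⁶)⁶ = t²⁴, (t¹⁶)⁷ = t⁴, (t¹⁶)⁸ = t²⁰, (t¹⁶)⁹ = e.
The smallest positive k with (t¹⁶)ᵏ = e is 9.

Answer: 9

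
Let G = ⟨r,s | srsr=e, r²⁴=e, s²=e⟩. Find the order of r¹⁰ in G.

Compute successive powers until reaching e:
  (r¹⁰)¹ = r¹⁰, (r¹⁰)² = r²⁰, (r¹⁰)³ = r⁶, (r¹⁰)⁴ = r¹⁶, (r¹⁰)⁵ = r², (r¹⁰)⁶ = r¹², (r¹⁰)⁷ = r²², (r¹⁰)⁸ = r⁸, (r¹⁰)⁹ = r¹⁸, (r¹⁰)¹⁰ = r⁴, (r¹⁰)¹¹ = r¹⁴, (r¹⁰)¹² = e.
The smallest positive k with (r¹⁰)ᵏ = e is 12.

Answer: 12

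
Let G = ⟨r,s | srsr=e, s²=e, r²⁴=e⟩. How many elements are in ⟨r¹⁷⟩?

|⟨r¹⁷⟩| equals the order of r¹⁷. Compute successive powers until reaching e:
  (r¹⁷)¹ = r¹⁷, (r¹⁷)² = r¹⁰, (r¹⁷)³ = r³, (r¹⁷)⁴ = r²⁰, (r¹⁷)⁵ = r¹³, (r¹⁷)⁶ = r⁶, (r¹⁷)⁷ = r²³, (r¹⁷)⁸ = r¹⁶, (r¹⁷)⁹ = r⁹, (r¹⁷)¹⁰ = r², (r¹⁷)¹¹ = r¹⁹, (r¹⁷)¹² = r¹², (r¹⁷)¹³ = r⁵, (r¹⁷)¹⁴ = r²², (r¹⁷)¹⁵ = r¹⁵, (r¹⁷)¹⁶ = r⁸, (r¹⁷)¹⁷ = r, (r¹⁷)¹⁸ = r¹⁸, (r¹⁷)¹⁹ = r¹¹, (r¹⁷)²⁰ = r⁴, (r¹⁷)²¹ = r²¹, (r¹⁷)²² = r¹⁴, (r¹⁷)²³ = r⁷, (r¹⁷)²⁴ = e.
The smallest positive k with (r¹⁷)ᵏ = e is 24, so |⟨r¹⁷⟩| = 24.

Answer: 24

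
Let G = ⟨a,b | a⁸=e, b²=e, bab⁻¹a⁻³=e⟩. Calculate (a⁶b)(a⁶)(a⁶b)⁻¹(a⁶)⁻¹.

[(a⁶b), (a⁶)] = (a⁶b)·(a⁶)·(a⁶b)⁻¹·(a⁶)⁻¹.
  (a⁶b) · (a⁶) = b
  b · (a⁶b) = a²
  (a²) · (a²) = a⁴

Answer: a⁴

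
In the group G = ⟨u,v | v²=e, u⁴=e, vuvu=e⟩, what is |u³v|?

Compute successive powers until reaching e:
  (u³v)¹ = u³v, (u³v)² = e.
The smallest positive k with (u³v)ᵏ = e is 2.

Answer: 2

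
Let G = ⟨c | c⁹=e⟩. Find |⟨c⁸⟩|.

|⟨c⁸⟩| equals the order of c⁸. Compute successive powers until reaching e:
  (c⁸)¹ = c⁸, (c⁸)² = c⁷, (c⁸)³ = c⁶, (c⁸)⁴ = c⁵, (c⁸)⁵ = c⁴, (c⁸)⁶ = c³, (c⁸)⁷ = c², (c⁸)⁸ = c, (c⁸)⁹ = e.
The smallest positive k with (c⁸)ᵏ = e is 9, so |⟨c⁸⟩| = 9.

Answer: 9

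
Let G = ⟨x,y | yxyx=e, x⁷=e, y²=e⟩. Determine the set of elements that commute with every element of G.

An element z ∈ Z(G) iff z commutes with every generator.
For example e is central: e·x = x = x·e; e·y = y = y·e.
Whereas x ∉ Z(G) since x·y = xy ≠ x⁶y = y·x.
Checking each of the 14 elements this way gives Z(G) = {e}, of order 1.

Answer: {e}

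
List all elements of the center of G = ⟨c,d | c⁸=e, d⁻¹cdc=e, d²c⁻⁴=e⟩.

An element z ∈ Z(G) iff z commutes with every generator.
For example c⁴ is central: (c⁴)·c = c⁵ = c·(c⁴); (c⁴)·d = d⁻¹ = d·(c⁴).
Whereas c ∉ Z(G) since c·d = cd ≠ c³d⁻¹ = d·c.
Checking each of the 16 elements this way gives Z(G) = {e, c⁴}, of order 2.

Answer: {e, c⁴}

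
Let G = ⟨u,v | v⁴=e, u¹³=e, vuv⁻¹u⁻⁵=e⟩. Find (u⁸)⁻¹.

The order of (u⁸) is 13 (smallest k with (u⁸)ᵏ = e), so (u⁸)⁻¹ = (u⁸)¹² = u⁵.
Check: (u⁸) · (u⁵) → (u⁸) · u⁵ = e, giving e as required.

Answer: u⁵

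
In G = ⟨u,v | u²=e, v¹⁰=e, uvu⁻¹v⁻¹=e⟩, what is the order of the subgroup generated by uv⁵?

|⟨uv⁵⟩| equals the order of uv⁵. Compute successive powers until reaching e:
  (uv⁵)¹ = uv⁵, (uv⁵)² = e.
The smallest positive k with (uv⁵)ᵏ = e is 2, so |⟨uv⁵⟩| = 2.

Answer: 2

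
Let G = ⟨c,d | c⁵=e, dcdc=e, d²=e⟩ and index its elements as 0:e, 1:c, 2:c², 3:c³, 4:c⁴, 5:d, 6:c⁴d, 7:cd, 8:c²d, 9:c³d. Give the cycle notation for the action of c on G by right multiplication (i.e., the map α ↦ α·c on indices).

(0 1 2 3 4)(5 6 9 8 7)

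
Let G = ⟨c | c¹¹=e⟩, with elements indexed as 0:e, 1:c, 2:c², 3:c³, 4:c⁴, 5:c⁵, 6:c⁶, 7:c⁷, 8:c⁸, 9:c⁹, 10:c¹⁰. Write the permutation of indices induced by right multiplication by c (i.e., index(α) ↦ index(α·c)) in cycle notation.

(0 1 2 3 4 5 6 7 8 9 10)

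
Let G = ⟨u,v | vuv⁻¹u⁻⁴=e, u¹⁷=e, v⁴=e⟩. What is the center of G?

An element z ∈ Z(G) iff z commutes with every generator.
For example e is central: e·u = u = u·e; e·v = v = v·e.
Whereas u ∉ Z(G) since u·v = uv ≠ u⁴v = v·u.
Checking each of the 68 elements this way gives Z(G) = {e}, of order 1.

Answer: {e}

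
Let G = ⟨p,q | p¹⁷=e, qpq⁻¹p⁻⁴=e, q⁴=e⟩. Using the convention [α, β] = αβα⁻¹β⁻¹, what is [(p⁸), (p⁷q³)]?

[(p⁸), (p⁷q³)] = (p⁸)·(p⁷q³)·(p⁸)⁻¹·(p⁷q³)⁻¹.
  (p⁸) · (p⁷q³) = p¹⁵q³
  (p¹⁵q³) · (p⁹) = p¹³q³
  (p¹³q³) · (p⁶q) = p⁶

Answer: p⁶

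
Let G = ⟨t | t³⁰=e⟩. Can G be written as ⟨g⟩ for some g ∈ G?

|G| = 30. The element t has order 30 (its powers give 30 distinct elements), so ⟨t⟩ = G and G is cyclic.

Answer: Yes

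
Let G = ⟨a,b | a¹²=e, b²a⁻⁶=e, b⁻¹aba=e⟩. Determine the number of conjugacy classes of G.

The conjugacy classes (representative and size) are:
  [e] (size 1), [a¹¹] (size 2), [a²] (size 2), [a⁹] (size 2), [a⁴] (size 2), [a⁵] (size 2), [a⁶] (size 1), [a²b] (size 6), [ab] (size 6).
Class equation: 1 + 2 + 2 + 2 + 2 + 2 + 1 + 6 + 6 = 24 = |G|. So G has 9 conjugacy classes.

Answer: 9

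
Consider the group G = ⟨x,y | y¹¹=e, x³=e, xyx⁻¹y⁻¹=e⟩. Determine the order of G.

Enumerate words in the generators, reducing via the relations: the distinct elements are
  {e, x, y, xy, x², y², y³, y⁴, y⁵, y⁶, y⁷, y⁸, y⁹, xy², xy³, xy⁴, xy⁵, xy⁶, xy⁷, xy⁸, xy⁹, x²y, y¹⁰, xy¹⁰, x²y², x²y³, x²y⁴, x²y⁵, x²y⁶, x²y⁷, x²y⁸, x²y⁹, x²y¹⁰}.
No further products give new elements, so |G| = 33.

Answer: 33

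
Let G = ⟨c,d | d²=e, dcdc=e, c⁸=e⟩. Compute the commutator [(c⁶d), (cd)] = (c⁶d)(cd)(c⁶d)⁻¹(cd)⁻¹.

[(c⁶d), (cd)] = (c⁶d)·(cd)·(c⁶d)⁻¹·(cd)⁻¹.
  (c⁶d) · (cd) = c⁵
  (c⁵) · (c⁶d) = c³d
  (c³d) · (cd) = c²

Answer: c²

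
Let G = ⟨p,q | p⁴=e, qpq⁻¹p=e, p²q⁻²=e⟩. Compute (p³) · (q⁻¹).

Compute (p³) · (q⁻¹) by multiplying left to right and reducing via the relations at each step:
  (p³) · q⁻¹ = pq

Answer: pq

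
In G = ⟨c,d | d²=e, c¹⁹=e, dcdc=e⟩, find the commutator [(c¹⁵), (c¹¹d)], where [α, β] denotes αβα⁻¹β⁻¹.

[(c¹⁵), (c¹¹d)] = (c¹⁵)·(c¹¹d)·(c¹⁵)⁻¹·(c¹¹d)⁻¹.
  (c¹⁵) · (c¹¹d) = c⁷d
  (c⁷d) · (c⁴) = c³d
  (c³d) · (c¹¹d) = c¹¹

Answer: c¹¹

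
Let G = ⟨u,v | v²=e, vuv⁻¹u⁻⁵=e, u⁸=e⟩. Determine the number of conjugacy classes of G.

The conjugacy classes (representative and size) are:
  [e] (size 1), [u⁵] (size 2), [u²] (size 1), [u⁷] (size 2), [u⁴] (size 1), [u⁶] (size 1), [v] (size 2), [u⁵v] (size 2), [u²v] (size 2), [u³v] (size 2).
Class equation: 1 + 2 + 1 + 2 + 1 + 1 + 2 + 2 + 2 + 2 = 16 = |G|. So G has 10 conjugacy classes.

Answer: 10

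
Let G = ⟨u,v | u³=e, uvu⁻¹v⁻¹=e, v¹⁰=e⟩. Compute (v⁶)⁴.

Compute successive powers of (v⁶), reducing at each step:
  (v⁶)²: (v⁶) · v⁶ = v²
  (v⁶)³: (v²) · v⁶ = v⁸
  (v⁶)⁴: (v⁸) · v⁶ = v⁴

Answer: v⁴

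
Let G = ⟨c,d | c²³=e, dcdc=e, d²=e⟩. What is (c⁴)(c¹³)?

Compute (c⁴) · (c¹³) by multiplying left to right and reducing via the relations at each step:
  (c⁴) · c¹³ = c¹⁷

Answer: c¹⁷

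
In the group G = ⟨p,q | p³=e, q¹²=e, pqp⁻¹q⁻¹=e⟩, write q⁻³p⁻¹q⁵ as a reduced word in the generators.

Multiply left to right, reducing at each step:
  (q⁹) · p⁻¹ = p²q⁹
  (p²q⁹) · q⁵ = p²q²

Answer: p²q²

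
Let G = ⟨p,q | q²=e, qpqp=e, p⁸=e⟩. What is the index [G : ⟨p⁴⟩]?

First find ord(p⁴) by computing successive powers:
  (p⁴)¹ = p⁴, (p⁴)² = e.
So |⟨p⁴⟩| = ord(p⁴) = 2. With |G| = 16, by Lagrange [G : ⟨p⁴⟩] = 16/2 = 8.

Answer: 8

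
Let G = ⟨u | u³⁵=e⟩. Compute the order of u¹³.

Compute successive powers until reaching e:
  (u¹³)¹ = u¹³, (u¹³)² = u²⁶, (u¹³)³ = u⁴, (u¹³)⁴ = u¹⁷, (u¹³)⁵ = u³⁰, (u¹³)⁶ = u⁸, (u¹³)⁷ = u²¹, (u¹³)⁸ = u³⁴, (u¹³)⁹ = u¹², (u¹³)¹⁰ = u²⁵, (u¹³)¹¹ = u³, (u¹³)¹² = u¹⁶, (u¹³)¹³ = u²⁹, (u¹³)¹⁴ = u⁷, (u¹³)¹⁵ = u²⁰, (u¹³)¹⁶ = u³³, (u¹³)¹⁷ = u¹¹, (u¹³)¹⁸ = u²⁴, (u¹³)¹⁹ = u², (u¹³)²⁰ = u¹⁵, (u¹³)²¹ = u²⁸, (u¹³)²² = u⁶, (u¹³)²³ = u¹⁹, (u¹³)²⁴ = u³², (u¹³)²⁵ = u¹⁰, (u¹³)²⁶ = u²³, (u¹³)²⁷ = u, (u¹³)²⁸ = u¹⁴, (u¹³)²⁹ = u²⁷, (u¹³)³⁰ = u⁵, (u¹³)³¹ = u¹⁸, (u¹³)³² = u³¹, (u¹³)³³ = u⁹, (u¹³)³⁴ = u²², (u¹³)³⁵ = e.
The smallest positive k with (u¹³)ᵏ = e is 35.

Answer: 35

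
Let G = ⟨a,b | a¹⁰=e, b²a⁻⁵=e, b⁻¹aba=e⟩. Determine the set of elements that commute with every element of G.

An element z ∈ Z(G) iff z commutes with every generator.
For example a⁵ is central: (a⁵)·a = a⁶ = a·(a⁵); (a⁵)·b = b⁻¹ = b·(a⁵).
Whereas a ∉ Z(G) since a·b = ab ≠ a⁴b⁻¹ = b·a.
Checking each of the 20 elements this way gives Z(G) = {e, a⁵}, of order 2.

Answer: {e, a⁵}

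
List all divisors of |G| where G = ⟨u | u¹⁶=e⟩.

|G| = 16 = 2⁴. By Lagrange's theorem the order of any subgroup divides 16; the divisors of 16 are 1, 2, 4, 8, 16.

Answer: 1, 2, 4, 8, 16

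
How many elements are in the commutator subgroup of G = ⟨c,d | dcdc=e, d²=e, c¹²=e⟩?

G' = [G, G] is generated by all commutators. The generator-pair commutators are: [c, d] = c².
The subgroup they normally generate is {e, c², c⁴, c⁶, c⁸, c¹⁰}, of order 6.
Check: |G/G'| = 24/6 = 4 is the order of the abelianisation.

Answer: 6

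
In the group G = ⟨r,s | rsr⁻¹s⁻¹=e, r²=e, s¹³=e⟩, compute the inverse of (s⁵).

The order of (s⁵) is 13 (smallest k with (s⁵)ᵏ = e), so (s⁵)⁻¹ = (s⁵)¹² = s⁸.
Check: (s⁵) · (s⁸) → (s⁵) · s⁸ = e, giving e as required.

Answer: s⁸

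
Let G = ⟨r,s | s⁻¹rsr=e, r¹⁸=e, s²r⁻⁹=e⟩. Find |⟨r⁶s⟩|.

|⟨r⁶s⟩| equals the order of r⁶s. Compute successive powers until reaching e:
  (r⁶s)¹ = r⁶s, (r⁶s)² = r⁹, (r⁶s)³ = r⁶s⁻¹, (r⁶s)⁴ = e.
The smallest positive k with (r⁶s)ᵏ = e is 4, so |⟨r⁶s⟩| = 4.

Answer: 4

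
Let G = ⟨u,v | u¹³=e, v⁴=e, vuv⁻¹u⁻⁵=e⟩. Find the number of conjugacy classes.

The conjugacy classes (representative and size) are:
  [e] (size 1), [u] (size 4), [u²] (size 4), [u⁹] (size 4), [u¹²v] (size 13), [u⁴v²] (size 13), [u¹²v³] (size 13).
Class equation: 1 + 4 + 4 + 4 + 13 + 13 + 13 = 52 = |G|. So G has 7 conjugacy classes.

Answer: 7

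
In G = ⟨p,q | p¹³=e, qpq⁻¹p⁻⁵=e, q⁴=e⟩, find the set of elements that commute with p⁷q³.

⟨p⁷q³⟩ ⊆ C_G(p⁷q³) since powers of p⁷q³ commute with p⁷q³; so |C_G(p⁷q³)| ≥ |⟨p⁷q³⟩| = 4.
By orbit–stabilizer, |C_G(p⁷q³)| = |G| / |conj. class of p⁷q³| = 52 / 13 = 4.
The 4 elements commuting with p⁷q³ are {e, p⁴q, p⁷q³, p¹¹q²}.

Answer: {e, p⁴q, p⁷q³, p¹¹q²}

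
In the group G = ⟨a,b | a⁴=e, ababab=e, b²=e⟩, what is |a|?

Compute successive powers until reaching e:
  a¹ = a, a² = a², a³ = a³, a⁴ = e.
The smallest positive k with aᵏ = e is 4.

Answer: 4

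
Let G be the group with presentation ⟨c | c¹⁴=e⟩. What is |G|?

G is generated by a single element, so G is cyclic. The relator gives c¹⁴ = e and no smaller power is forced to be e, so the 14 powers {c, e, c², c³, c⁴, c⁵, c⁶, c⁷, c⁸, c⁹, c¹², c¹³, c¹¹, c¹⁰} are distinct. Hence |G| = 14.

Answer: 14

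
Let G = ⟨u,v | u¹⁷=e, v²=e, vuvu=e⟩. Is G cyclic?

Every cyclic group is abelian. But u·v = uv while v·u = u¹⁶v, so u·v ≠ v·u and G is not abelian. Hence G is not cyclic.

Answer: No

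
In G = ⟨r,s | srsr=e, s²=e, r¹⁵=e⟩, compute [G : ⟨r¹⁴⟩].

First find ord(r¹⁴) by computing successive powers:
  (r¹⁴)¹ = r¹⁴, (r¹⁴)² = r¹³, (r¹⁴)³ = r¹², (r¹⁴)⁴ = r¹¹, (r¹⁴)⁵ = r¹⁰, (r¹⁴)⁶ = r⁹, (r¹⁴)⁷ = r⁸, (r¹⁴)⁸ = r⁷, (r¹⁴)⁹ = r⁶, (r¹⁴)¹⁰ = r⁵, (r¹⁴)¹¹ = r⁴, (r¹⁴)¹² = r³, (r¹⁴)¹³ = r², (r¹⁴)¹⁴ = r, (r¹⁴)¹⁵ = e.
So |⟨r¹⁴⟩| = ord(r¹⁴) = 15. With |G| = 30, by Lagrange [G : ⟨r¹⁴⟩] = 30/15 = 2.

Answer: 2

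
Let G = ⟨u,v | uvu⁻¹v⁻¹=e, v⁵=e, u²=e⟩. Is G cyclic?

|G| = 10. The element uv has order 10 (its powers give 10 distinct elements), so ⟨uv⟩ = G and G is cyclic.

Answer: Yes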